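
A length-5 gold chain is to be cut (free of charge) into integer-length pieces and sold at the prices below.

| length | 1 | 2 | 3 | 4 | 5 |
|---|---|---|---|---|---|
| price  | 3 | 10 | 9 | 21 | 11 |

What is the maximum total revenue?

Let r[k] be the best obtainable value from length k. For each k, try every first piece i and keep the best of price[i] + r[k−i].
r[1] = 3
r[2] = max(3+3, 10+0) = 10
r[3] = max(3+10, 10+3, 9+0) = 13
r[4] = max(3+13, 10+10, 9+3, 21+0) = 21
r[5] = max(3+21, 10+13, 9+10, 21+3, 11+0) = 24
One optimal cutting: 4 + 1 → $21 + $3 = $24.

24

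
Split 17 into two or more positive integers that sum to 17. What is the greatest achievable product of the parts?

486

Fill P[k] for k=2..17: at each k try every first piece i and multiply by the better of (k−i) uncut or P[k−i].
P[2] = 1*max(1,0) = 1*1 = 1
P[3] = max(1*2, 2*1) = 2
P[4] = max(1*3, 2*2, 3*1) = 4
P[5] = max(1*4, 2*3, 3*2, 4*1) = 6
P[6] = max(1*6, 2*4, 3*3, 4*2, 5*1) = 9
P[7] = max(1*9, 2*6, 3*4, 4*3, 5*2, 6*1) = 12
P[8] = max(1*12, 2*9, 3*6, …, 6*2, 7*1) = 18
P[9] = max(1*18, 2*12, 3*9, …, 7*2, 8*1) = 27
P[10] = max(1*27, 2*18, 3*12, …, 8*2, 9*1) = 36
P[11] = max(1*36, 2*27, 3*18, …, 9*2, 10*1) = 54
P[12] = max(1*54, 2*36, 3*27, …, 10*2, 11*1) = 81
P[13] = max(1*81, 2*54, 3*36, …, 11*2, 12*1) = 108
P[14] = max(1*108, 2*81, 3*54, …, 12*2, 13*1) = 162
P[15] = max(1*162, 2*108, 3*81, …, 13*2, 14*1) = 243
P[16] = max(1*243, 2*162, 3*108, …, 14*2, 15*1) = 324
P[17] = max(1*324, 2*243, 3*162, …, 15*2, 16*1) = 486
One optimal split: 3 + 3 + 3 + 3 + 3 + 2; product 3*3*3*3*3*2 = 486.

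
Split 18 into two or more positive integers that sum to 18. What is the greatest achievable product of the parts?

729

Fill P[k] for k=2..18: at each k try every first piece i and multiply by the better of (k−i) uncut or P[k−i].
P[2] = 1·max(1,0) = 1·1 = 1
P[3] = max(1·2, 2·1) = 2
P[4] = max(1·3, 2·2, 3·1) = 4
P[5] = max(1·4, 2·3, 3·2, 4·1) = 6
P[6] = max(1·6, 2·4, 3·3, 4·2, 5·1) = 9
P[7] = max(1·9, 2·6, 3·4, 4·3, 5·2, 6·1) = 12
P[8] = max(1·12, 2·9, 3·6, …, 6·2, 7·1) = 18
P[9] = max(1·18, 2·12, 3·9, …, 7·2, 8·1) = 27
P[10] = max(1·27, 2·18, 3·12, …, 8·2, 9·1) = 36
P[11] = max(1·36, 2·27, 3·18, …, 9·2, 10·1) = 54
P[12] = max(1·54, 2·36, 3·27, …, 10·2, 11·1) = 81
P[13] = max(1·81, 2·54, 3·36, …, 11·2, 12·1) = 108
P[14] = max(1·108, 2·81, 3·54, …, 12·2, 13·1) = 162
P[15] = max(1·162, 2·108, 3·81, …, 13·2, 14·1) = 243
P[16] = max(1·243, 2·162, 3·108, …, 14·2, 15·1) = 324
P[17] = max(1·324, 2·243, 3·162, …, 15·2, 16·1) = 486
P[18] = max(1·486, 2·324, 3·243, …, 16·2, 17·1) = 729
One optimal split: 3 + 3 + 3 + 3 + 3 + 3; product 3·3·3·3·3·3 = 729.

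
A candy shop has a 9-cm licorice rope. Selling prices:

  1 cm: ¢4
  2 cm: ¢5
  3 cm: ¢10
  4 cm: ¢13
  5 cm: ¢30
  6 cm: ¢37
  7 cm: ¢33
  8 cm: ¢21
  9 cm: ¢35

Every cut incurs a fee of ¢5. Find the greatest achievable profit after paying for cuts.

Build v[k] bottom-up: v[k] = max over allowed piece i of (p[i] + v[k−i]) − 5 per cut.
v[1] = 4
v[2] = 5
v[3] = 10
v[4] = 13
v[5] = 30
v[6] = 37
v[7] = 36  (first piece 1, then v[6]=37)
v[8] = 37  (first piece 2, then v[6]=37)
v[9] = 42  (first piece 3, then v[6]=37)
One optimal plan: pieces 6 + 3 (1 cut) → ¢47 − ¢5 = ¢42.

42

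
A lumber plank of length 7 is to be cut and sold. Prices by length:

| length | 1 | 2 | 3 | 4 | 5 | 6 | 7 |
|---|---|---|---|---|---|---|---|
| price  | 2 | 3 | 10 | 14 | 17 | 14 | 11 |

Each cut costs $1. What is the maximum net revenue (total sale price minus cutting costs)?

Let r[k] be the best obtainable value from length k. For each k, try every first piece i and keep the best of price[i] + r[k−i] minus the 1 cut fee when i<k.
r[1] = 2
r[2] = max(2+2-1, 3+0) = 3
r[3] = max(2+3-1, 3+2-1, 10+0) = 10
r[4] = max(2+10-1, 3+3-1, 10+2-1, 14+0) = 14
r[5] = max(2+14-1, 3+10-1, 10+3-1, 14+2-1, 17+0) = 17
r[6] = max(2+17-1, 3+14-1, 10+10-1, 14+3-1, 17+2-1, 14+0) = 19
r[7] = max(2+19-1, 3+17-1, 10+14-1, …, 14+2-1, 11+0) = 23
One optimal plan: pieces 4 + 3 (1 cut) → $24 − $1 = $23.

23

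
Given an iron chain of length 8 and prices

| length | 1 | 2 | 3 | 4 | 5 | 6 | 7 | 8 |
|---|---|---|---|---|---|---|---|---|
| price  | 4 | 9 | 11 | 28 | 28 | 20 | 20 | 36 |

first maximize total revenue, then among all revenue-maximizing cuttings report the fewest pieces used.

Let r[k] be the best obtainable value from length k. For each k, try every first piece i and keep the best of price[i] + r[k−i].
r[1] = 4
r[2] = max(4+4, 9+0) = 9
r[3] = max(4+9, 9+4, 11+0) = 13
r[4] = max(4+13, 9+9, 11+4, 28+0) = 28
r[5] = max(4+28, 9+13, 11+9, 28+4, 28+0) = 32
r[6] = max(4+32, 9+28, 11+13, 28+9, 28+4, 20+0) = 37
r[7] = max(4+37, 9+32, 11+28, …, 20+4, 20+0) = 41
r[8] = max(4+41, 9+37, 11+32, …, 20+4, 36+0) = 56
Maximum revenue is $56.
Now minimize piece count subject to staying optimal: for each k, pieces[k] = 1 + min over i with p[i]+r[k−i]=r[k] of pieces[k−i].
pieces[5] = 2
pieces[6] = 2
pieces[7] = 3
pieces[8] = 2

2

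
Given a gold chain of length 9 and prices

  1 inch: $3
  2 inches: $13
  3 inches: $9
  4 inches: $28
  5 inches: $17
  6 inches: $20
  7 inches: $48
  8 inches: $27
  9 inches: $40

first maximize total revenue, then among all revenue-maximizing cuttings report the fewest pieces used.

2

Build r[k] bottom-up: r[k] = max over allowed piece i of (p[i] + r[k−i]).
r[1] = 3
r[2] = max(3+3, 13+0) = 13
r[3] = max(3+13, 13+3, 9+0) = 16
r[4] = max(3+16, 13+13, 9+3, 28+0) = 28
r[5] = max(3+28, 13+16, 9+13, 28+3, 17+0) = 31
r[6] = max(3+31, 13+28, 9+16, 28+13, 17+3, 20+0) = 41
r[7] = max(3+41, 13+31, 9+28, …, 20+3, 48+0) = 48
r[8] = max(3+48, 13+41, 9+31, …, 48+3, 27+0) = 56
r[9] = max(3+56, 13+48, 9+41, …, 27+3, 40+0) = 61
Maximum revenue is $61.
Now minimize piece count subject to staying optimal: for each k, pieces[k] = 1 + min over i with p[i]+r[k−i]=r[k] of pieces[k−i].
pieces[6] = 2
pieces[7] = 1
pieces[8] = 2
pieces[9] = 2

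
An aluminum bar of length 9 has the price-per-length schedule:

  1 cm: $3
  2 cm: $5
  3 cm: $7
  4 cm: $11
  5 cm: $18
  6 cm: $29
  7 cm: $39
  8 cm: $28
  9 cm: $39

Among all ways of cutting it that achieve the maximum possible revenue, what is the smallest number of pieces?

Let r[k] be the best obtainable value from length k. For each k, try every first piece i and keep the best of price[i] + r[k−i].
r[1] = 3
r[2] = max(3+3, 5+0) = 6
r[3] = max(3+6, 5+3, 7+0) = 9
r[4] = max(3+9, 5+6, 7+3, 11+0) = 12
r[5] = max(3+12, 5+9, 7+6, 11+3, 18+0) = 18
r[6] = max(3+18, 5+12, 7+9, 11+6, 18+3, 29+0) = 29
r[7] = max(3+29, 5+18, 7+12, …, 29+3, 39+0) = 39
r[8] = max(3+39, 5+29, 7+18, …, 39+3, 28+0) = 42
r[9] = max(3+42, 5+39, 7+29, …, 28+3, 39+0) = 45
Maximum revenue is $45.
Now minimize piece count subject to staying optimal: for each k, pieces[k] = 1 + min over i with p[i]+r[k−i]=r[k] of pieces[k−i].
pieces[6] = 1
pieces[7] = 1
pieces[8] = 2
pieces[9] = 3

3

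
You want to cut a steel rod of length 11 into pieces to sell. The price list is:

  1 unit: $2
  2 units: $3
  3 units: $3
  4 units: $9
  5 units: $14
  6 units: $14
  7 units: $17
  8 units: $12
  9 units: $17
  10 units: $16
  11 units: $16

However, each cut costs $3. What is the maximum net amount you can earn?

25

Let r[k] be the best obtainable value from length k. For each k, try every first piece i and keep the best of price[i] + r[k−i] minus the 3 cut fee when i<k.
r[1] = 2
r[2] = max(2+2-3, 3+0) = 3
r[3] = max(2+3-3, 3+2-3, 3+0) = 3
r[4] = max(2+3-3, 3+3-3, 3+2-3, 9+0) = 9
r[5] = max(2+9-3, 3+3-3, 3+3-3, 9+2-3, 14+0) = 14
r[6] = max(2+14-3, 3+9-3, 3+3-3, 9+3-3, 14+2-3, 14+0) = 14
r[7] = max(2+14-3, 3+14-3, 3+9-3, …, 14+2-3, 17+0) = 17
r[8] = max(2+17-3, 3+14-3, 3+14-3, …, 17+2-3, 12+0) = 16
r[9] = max(2+16-3, 3+17-3, 3+14-3, …, 12+2-3, 17+0) = 20
r[10] = max(2+20-3, 3+16-3, 3+17-3, …, 17+2-3, 16+0) = 25
r[11] = max(2+25-3, 3+20-3, 3+16-3, …, 16+2-3, 16+0) = 25
One optimal plan: pieces 6 + 5 (1 cut) → $28 − $3 = $25.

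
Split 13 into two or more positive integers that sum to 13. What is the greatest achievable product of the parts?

108

Let P[k] be the best product for length k (with at least one cut). For each first piece i, the rest contributes max(k−i, P[k−i]).
P[2] = 1·max(1,0) = 1·1 = 1
P[3] = 1·max(2,1) = 1·2 = 2
P[4] = 2·max(2,1) = 2·2 = 4
P[5] = 2·max(3,2) = 2·3 = 6
P[6] = 3·max(3,2) = 3·3 = 9
P[7] = 2·max(5,6) = 2·6 = 12
P[8] = 2·max(6,9) = 2·9 = 18
P[9] = 3·max(6,9) = 3·9 = 27
P[10] = 2·max(8,18) = 2·18 = 36
P[11] = 2·max(9,27) = 2·27 = 54
P[12] = 3·max(9,27) = 3·27 = 81
P[13] = 2·max(11,54) = 2·54 = 108
One optimal split: 3 + 3 + 3 + 2 + 2; product 3·3·3·2·2 = 108.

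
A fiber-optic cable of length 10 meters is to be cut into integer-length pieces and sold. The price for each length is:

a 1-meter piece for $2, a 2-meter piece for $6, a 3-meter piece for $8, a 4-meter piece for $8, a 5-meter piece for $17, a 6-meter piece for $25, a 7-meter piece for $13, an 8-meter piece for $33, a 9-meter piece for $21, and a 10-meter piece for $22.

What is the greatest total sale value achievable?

Let v[k] be the best obtainable value from length k. For each k, try every first piece i and keep the best of price[i] + v[k−i].
v[1] = 2
v[2] = max(2+2, 6+0) = 6
v[3] = max(2+6, 6+2, 8+0) = 8
v[4] = max(2+8, 6+6, 8+2, 8+0) = 12
v[5] = max(2+12, 6+8, 8+6, 8+2, 17+0) = 17
v[6] = max(2+17, 6+12, 8+8, 8+6, 17+2, 25+0) = 25
v[7] = max(2+25, 6+17, 8+12, …, 25+2, 13+0) = 27
v[8] = max(2+27, 6+25, 8+17, …, 13+2, 33+0) = 33
v[9] = max(2+33, 6+27, 8+25, …, 33+2, 21+0) = 35
v[10] = max(2+35, 6+33, 8+27, …, 21+2, 22+0) = 39
One optimal cutting: 8 + 2 → $33 + $6 = $39.

39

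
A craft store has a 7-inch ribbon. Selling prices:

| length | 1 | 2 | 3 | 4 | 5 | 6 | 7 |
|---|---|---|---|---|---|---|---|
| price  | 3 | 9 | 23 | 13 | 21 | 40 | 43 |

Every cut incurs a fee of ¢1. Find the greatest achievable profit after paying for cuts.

Build net[k] bottom-up: net[k] = max over allowed piece i of (p[i] + net[k−i]) − 1 per cut.
net[1] = 3
net[2] = max(3+3-1, 9+0) = 9
net[3] = max(3+9-1, 9+3-1, 23+0) = 23
net[4] = max(3+23-1, 9+9-1, 23+3-1, 13+0) = 25
net[5] = max(3+25-1, 9+23-1, 23+9-1, 13+3-1, 21+0) = 31
net[6] = max(3+31-1, 9+25-1, 23+23-1, 13+9-1, 21+3-1, 40+0) = 45
net[7] = max(3+45-1, 9+31-1, 23+25-1, …, 40+3-1, 43+0) = 47
One optimal plan: pieces 3 + 3 + 1 (2 cuts) → ¢49 − ¢2 = ¢47.

47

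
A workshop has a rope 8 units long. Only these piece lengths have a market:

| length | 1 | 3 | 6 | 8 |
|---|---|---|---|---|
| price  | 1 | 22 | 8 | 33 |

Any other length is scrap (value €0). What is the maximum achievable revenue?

Let f[k] be the best obtainable value from length k. For each k, try every first piece i and keep the best of price[i] + f[k−i].
f[1] = 1
f[2] = 2  (first piece 1, then f[1]=1)
f[3] = max(1+2, 22+0) = 22
f[4] = max(1+22, 22+1) = 23
f[5] = max(1+23, 22+2) = 24
f[6] = max(1+24, 22+22, 8+0) = 44
f[7] = max(1+44, 22+23, 8+1) = 45
f[8] = max(1+45, 22+24, 8+2, 33+0) = 46
One optimal cutting: 3 + 3 + 1 + 1 → €46.

46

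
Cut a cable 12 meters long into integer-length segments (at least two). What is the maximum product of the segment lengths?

Let f[k] be the best product for length k (with at least one cut). For each first piece i, the rest contributes max(k−i, f[k−i]).
f[2] = 1×max(1,0) = 1×1 = 1
f[3] = 1×max(2,1) = 1×2 = 2
f[4] = 2×max(2,1) = 2×2 = 4
f[5] = 2×max(3,2) = 2×3 = 6
f[6] = 3×max(3,2) = 3×3 = 9
f[7] = 2×max(5,6) = 2×6 = 12
f[8] = 2×max(6,9) = 2×9 = 18
f[9] = 3×max(6,9) = 3×9 = 27
f[10] = 2×max(8,18) = 2×18 = 36
f[11] = 2×max(9,27) = 2×27 = 54
f[12] = 3×max(9,27) = 3×27 = 81
One optimal split: 3 + 3 + 3 + 3; product 3×3×3×3 = 81.

81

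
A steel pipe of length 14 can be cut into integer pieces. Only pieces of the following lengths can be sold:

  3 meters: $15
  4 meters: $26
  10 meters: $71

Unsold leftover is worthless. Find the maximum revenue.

97

Consider every possible first cut. best[k] is the best of p[i]+best[k−i] over all sellable i≤k.
best[1] = 0
best[2] = 0
best[3] = 15
best[4] = 26
best[5] = 26
best[6] = 30  (first piece 3, then best[3]=15)
best[7] = 41  (first piece 3, then best[4]=26)
best[8] = 52  (first piece 4, then best[4]=26)
best[9] = 52
best[10] = 71
best[11] = 71
best[12] = 78  (first piece 4, then best[8]=52)
best[13] = 86  (first piece 3, then best[10]=71)
best[14] = 97  (first piece 4, then best[10]=71)
One optimal cutting: 10 + 4 → $97.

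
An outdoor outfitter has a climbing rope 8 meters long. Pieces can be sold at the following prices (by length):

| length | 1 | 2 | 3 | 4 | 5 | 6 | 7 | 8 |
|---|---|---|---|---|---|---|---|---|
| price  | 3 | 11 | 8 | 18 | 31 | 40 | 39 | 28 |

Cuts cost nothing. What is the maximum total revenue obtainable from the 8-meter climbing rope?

51

Consider every possible first cut. r[k] is the best of p[i]+r[k−i] over all sellable i≤k.
r[1] = 3
r[2] = max(3+3, 11+0) = 11
r[3] = max(3+11, 11+3, 8+0) = 14
r[4] = max(3+14, 11+11, 8+3, 18+0) = 22
r[5] = max(3+22, 11+14, 8+11, 18+3, 31+0) = 31
r[6] = max(3+31, 11+22, 8+14, 18+11, 31+3, 40+0) = 40
r[7] = max(3+40, 11+31, 8+22, …, 40+3, 39+0) = 43
r[8] = max(3+43, 11+40, 8+31, …, 39+3, 28+0) = 51
One optimal cutting: 6 + 2 → €40 + €11 = €51.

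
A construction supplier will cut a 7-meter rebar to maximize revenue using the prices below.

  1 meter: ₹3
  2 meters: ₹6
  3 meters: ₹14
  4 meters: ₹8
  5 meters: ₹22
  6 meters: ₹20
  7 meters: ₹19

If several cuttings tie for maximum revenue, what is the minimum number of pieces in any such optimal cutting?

3

Let r[k] be the best obtainable value from length k. For each k, try every first piece i and keep the best of price[i] + r[k−i].
r[1] = 3
r[2] = 6  (first piece 1, then r[1]=3)
r[3] = 14
r[4] = 17  (first piece 1, then r[3]=14)
r[5] = 22
r[6] = 28  (first piece 3, then r[3]=14)
r[7] = 31  (first piece 1, then r[6]=28)
Maximum revenue is ₹31.
Now minimize piece count subject to staying optimal: for each k, pieces[k] = 1 + min over i with p[i]+r[k−i]=r[k] of pieces[k−i].
pieces[4] = 2
pieces[5] = 1
pieces[6] = 2
pieces[7] = 3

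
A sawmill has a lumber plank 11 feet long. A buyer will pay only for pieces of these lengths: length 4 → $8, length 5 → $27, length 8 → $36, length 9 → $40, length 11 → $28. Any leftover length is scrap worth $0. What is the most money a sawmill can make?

Let f[k] be the best obtainable value from length k. For each k, try every first piece i and keep the best of price[i] + f[k−i].
f[1] = 0
f[2] = 0
f[3] = 0
f[4] = 8
f[5] = max(8+0, 27+0) = 27
f[6] = max(8+0, 27+0) = 27
f[7] = max(8+0, 27+0) = 27
f[8] = max(8+8, 27+0, 36+0) = 36
f[9] = max(8+27, 27+8, 36+0, 40+0) = 40
f[10] = max(8+27, 27+27, 36+0, 40+0) = 54
f[11] = max(8+27, 27+27, 36+0, 40+0, 28+0) = 54
One optimal cutting: pieces 5 + 5 with 1 foot of scrap → $54.

54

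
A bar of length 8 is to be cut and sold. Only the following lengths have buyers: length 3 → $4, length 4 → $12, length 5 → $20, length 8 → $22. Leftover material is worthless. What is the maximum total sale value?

Consider every possible first cut. best[k] is the best of p[i]+best[k−i] over all sellable i≤k.
best[1] = 0
best[2] = 0
best[3] = 4
best[4] = max(4+0, 12+0) = 12
best[5] = max(4+0, 12+0, 20+0) = 20
best[6] = max(4+4, 12+0, 20+0) = 20
best[7] = max(4+12, 12+4, 20+0) = 20
best[8] = max(4+20, 12+12, 20+4, 22+0) = 24
One optimal cutting: 5 + 3 → $24.

24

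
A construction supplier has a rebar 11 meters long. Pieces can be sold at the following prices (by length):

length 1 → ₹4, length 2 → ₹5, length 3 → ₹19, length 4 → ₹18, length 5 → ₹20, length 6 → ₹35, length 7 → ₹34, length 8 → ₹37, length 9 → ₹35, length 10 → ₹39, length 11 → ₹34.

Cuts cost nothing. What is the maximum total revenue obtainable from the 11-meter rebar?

65

Build R[k] bottom-up: R[k] = max over allowed piece i of (p[i] + R[k−i]).
R[1] = 4
R[2] = 8  (first piece 1, then R[1]=4)
R[3] = 19
R[4] = 23  (first piece 1, then R[3]=19)
R[5] = 27  (first piece 1, then R[4]=23)
R[6] = 38  (first piece 3, then R[3]=19)
R[7] = 42  (first piece 1, then R[6]=38)
R[8] = 46  (first piece 1, then R[7]=42)
R[9] = 57  (first piece 3, then R[6]=38)
R[10] = 61  (first piece 1, then R[9]=57)
R[11] = 65  (first piece 1, then R[10]=61)
One optimal cutting: 3 + 3 + 3 + 1 + 1 → ₹19 + ₹19 + ₹19 + ₹4 + ₹4 = ₹65.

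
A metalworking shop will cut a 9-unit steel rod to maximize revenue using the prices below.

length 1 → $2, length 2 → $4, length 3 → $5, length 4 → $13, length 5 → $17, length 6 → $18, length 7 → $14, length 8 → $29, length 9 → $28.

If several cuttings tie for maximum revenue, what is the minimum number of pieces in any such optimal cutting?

Build r[k] bottom-up: r[k] = max over allowed piece i of (p[i] + r[k−i]).
r[1] = 2
r[2] = 4  (first piece 1, then r[1]=2)
r[3] = 6  (first piece 1, then r[2]=4)
r[4] = 13
r[5] = 17
r[6] = 19  (first piece 1, then r[5]=17)
r[7] = 21  (first piece 1, then r[6]=19)
r[8] = 29
r[9] = 31  (first piece 1, then r[8]=29)
Maximum revenue is $31.
Now minimize piece count subject to staying optimal: for each k, pieces[k] = 1 + min over i with p[i]+r[k−i]=r[k] of pieces[k−i].
pieces[6] = 2
pieces[7] = 2
pieces[8] = 1
pieces[9] = 2

2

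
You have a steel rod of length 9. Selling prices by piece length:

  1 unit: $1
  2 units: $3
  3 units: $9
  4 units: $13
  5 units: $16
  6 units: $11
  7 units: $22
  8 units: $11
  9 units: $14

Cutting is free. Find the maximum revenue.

Let r[k] be the best obtainable value from length k. For each k, try every first piece i and keep the best of price[i] + r[k−i].
r[1] = 1
r[2] = max(1+1, 3+0) = 3
r[3] = max(1+3, 3+1, 9+0) = 9
r[4] = max(1+9, 3+3, 9+1, 13+0) = 13
r[5] = max(1+13, 3+9, 9+3, 13+1, 16+0) = 16
r[6] = max(1+16, 3+13, 9+9, 13+3, 16+1, 11+0) = 18
r[7] = max(1+18, 3+16, 9+13, …, 11+1, 22+0) = 22
r[8] = max(1+22, 3+18, 9+16, …, 22+1, 11+0) = 26
r[9] = max(1+26, 3+22, 9+18, …, 11+1, 14+0) = 29
One optimal cutting: 5 + 4 → $16 + $13 = $29.

29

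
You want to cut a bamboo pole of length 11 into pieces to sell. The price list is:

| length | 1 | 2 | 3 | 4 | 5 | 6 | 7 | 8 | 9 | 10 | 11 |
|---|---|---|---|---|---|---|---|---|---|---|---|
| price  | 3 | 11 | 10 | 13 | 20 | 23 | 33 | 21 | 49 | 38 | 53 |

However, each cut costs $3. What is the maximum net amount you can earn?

57

Let net[k] be the best obtainable value from length k. For each k, try every first piece i and keep the best of price[i] + net[k−i] minus the 3 cut fee when i<k.
net[1] = 3
net[2] = max(3+3-3, 11+0) = 11
net[3] = max(3+11-3, 11+3-3, 10+0) = 11
net[4] = max(3+11-3, 11+11-3, 10+3-3, 13+0) = 19
net[5] = max(3+19-3, 11+11-3, 10+11-3, 13+3-3, 20+0) = 20
net[6] = max(3+20-3, 11+19-3, 10+11-3, 13+11-3, 20+3-3, 23+0) = 27
net[7] = max(3+27-3, 11+20-3, 10+19-3, …, 23+3-3, 33+0) = 33
net[8] = max(3+33-3, 11+27-3, 10+20-3, …, 33+3-3, 21+0) = 35
net[9] = max(3+35-3, 11+33-3, 10+27-3, …, 21+3-3, 49+0) = 49
net[10] = max(3+49-3, 11+35-3, 10+33-3, …, 49+3-3, 38+0) = 49
net[11] = max(3+49-3, 11+49-3, 10+35-3, …, 38+3-3, 53+0) = 57
One optimal plan: pieces 9 + 2 (1 cut) → $60 − $3 = $57.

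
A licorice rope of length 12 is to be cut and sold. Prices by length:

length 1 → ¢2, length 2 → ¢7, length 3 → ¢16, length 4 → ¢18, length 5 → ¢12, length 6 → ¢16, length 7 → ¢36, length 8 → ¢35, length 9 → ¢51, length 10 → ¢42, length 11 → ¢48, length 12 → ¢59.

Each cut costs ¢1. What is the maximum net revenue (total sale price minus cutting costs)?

Build v[k] bottom-up: v[k] = max over allowed piece i of (p[i] + v[k−i]) − 1 per cut.
v[1] = 2
v[2] = 7
v[3] = 16
v[4] = 18
v[5] = 22  (first piece 2, then v[3]=16)
v[6] = 31  (first piece 3, then v[3]=16)
v[7] = 36
v[8] = 37  (first piece 1, then v[7]=36)
v[9] = 51
v[10] = 52  (first piece 1, then v[9]=51)
v[11] = 57  (first piece 2, then v[9]=51)
v[12] = 66  (first piece 3, then v[9]=51)
One optimal plan: pieces 9 + 3 (1 cut) → ¢67 − ¢1 = ¢66.

66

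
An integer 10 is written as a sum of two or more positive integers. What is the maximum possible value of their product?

Define P[k] = max over 1≤i<k of i · max(k−i, P[k−i]); the inner max lets the remainder stay uncut if that's better.
P[2] = 1*max(1,0) = 1*1 = 1
P[3] = 1*max(2,1) = 1*2 = 2
P[4] = 2*max(2,1) = 2*2 = 4
P[5] = 2*max(3,2) = 2*3 = 6
P[6] = 3*max(3,2) = 3*3 = 9
P[7] = 2*max(5,6) = 2*6 = 12
P[8] = 2*max(6,9) = 2*9 = 18
P[9] = 3*max(6,9) = 3*9 = 27
P[10] = 2*max(8,18) = 2*18 = 36
One optimal split: 3 + 3 + 2 + 2; product 3*3*2*2 = 36.

36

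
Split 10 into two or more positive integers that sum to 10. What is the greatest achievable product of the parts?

Define f[k] = max over 1≤i<k of i · max(k−i, f[k−i]); the inner max lets the remainder stay uncut if that's better.
Small cases: f[2]=1, f[3]=2, f[4]=4, f[5]=6.
f[6] = 3*max(3,2) = 3*3 = 9
f[7] = 2*max(5,6) = 2*6 = 12
f[8] = 2*max(6,9) = 2*9 = 18
f[9] = 3*max(6,9) = 3*9 = 27
f[10] = 2*max(8,18) = 2*18 = 36
One optimal split: 3 + 3 + 2 + 2; product 3*3*2*2 = 36.

36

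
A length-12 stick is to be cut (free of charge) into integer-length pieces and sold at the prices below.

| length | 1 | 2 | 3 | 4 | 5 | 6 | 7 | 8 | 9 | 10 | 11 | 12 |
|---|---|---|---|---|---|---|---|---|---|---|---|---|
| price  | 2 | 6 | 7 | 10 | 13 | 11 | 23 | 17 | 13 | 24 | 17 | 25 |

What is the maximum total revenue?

Consider every possible first cut. r[k] is the best of p[i]+r[k−i] over all sellable i≤k.
r[1] = 2
r[2] = max(2+2, 6+0) = 6
r[3] = max(2+6, 6+2, 7+0) = 8
r[4] = max(2+8, 6+6, 7+2, 10+0) = 12
r[5] = max(2+12, 6+8, 7+6, 10+2, 13+0) = 14
r[6] = max(2+14, 6+12, 7+8, 10+6, 13+2, 11+0) = 18
r[7] = max(2+18, 6+14, 7+12, …, 11+2, 23+0) = 23
r[8] = max(2+23, 6+18, 7+14, …, 23+2, 17+0) = 25
r[9] = max(2+25, 6+23, 7+18, …, 17+2, 13+0) = 29
r[10] = max(2+29, 6+25, 7+23, …, 13+2, 24+0) = 31
r[11] = max(2+31, 6+29, 7+25, …, 24+2, 17+0) = 35
r[12] = max(2+35, 6+31, 7+29, …, 17+2, 25+0) = 37
One optimal cutting: 7 + 2 + 2 + 1 → 23 + 6 + 6 + 2 = 37.

37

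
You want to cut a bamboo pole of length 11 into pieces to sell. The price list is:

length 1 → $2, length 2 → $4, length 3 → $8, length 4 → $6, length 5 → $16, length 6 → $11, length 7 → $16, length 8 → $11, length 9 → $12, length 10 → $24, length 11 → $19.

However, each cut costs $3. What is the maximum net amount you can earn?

Build v[k] bottom-up: v[k] = max over allowed piece i of (p[i] + v[k−i]) − 3 per cut.
v[1] = 2
v[2] = 4
v[3] = 8
v[4] = 7  (first piece 1, then v[3]=8)
v[5] = 16
v[6] = 15  (first piece 1, then v[5]=16)
v[7] = 17  (first piece 2, then v[5]=16)
v[8] = 21  (first piece 3, then v[5]=16)
v[9] = 20  (first piece 1, then v[8]=21)
v[10] = 29  (first piece 5, then v[5]=16)
v[11] = 28  (first piece 1, then v[10]=29)
One optimal plan: pieces 5 + 5 + 1 (2 cuts) → $34 − $6 = $28.

28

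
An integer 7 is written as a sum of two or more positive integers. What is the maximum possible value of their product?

12

Let P[k] be the best product for length k (with at least one cut). For each first piece i, the rest contributes max(k−i, P[k−i]).
P[2] = 1*max(1,0) = 1*1 = 1
P[3] = 1*max(2,1) = 1*2 = 2
P[4] = 2*max(2,1) = 2*2 = 4
P[5] = 2*max(3,2) = 2*3 = 6
P[6] = 3*max(3,2) = 3*3 = 9
P[7] = 2*max(5,6) = 2*6 = 12
One optimal split: 3 + 2 + 2; product 3*2*2 = 12.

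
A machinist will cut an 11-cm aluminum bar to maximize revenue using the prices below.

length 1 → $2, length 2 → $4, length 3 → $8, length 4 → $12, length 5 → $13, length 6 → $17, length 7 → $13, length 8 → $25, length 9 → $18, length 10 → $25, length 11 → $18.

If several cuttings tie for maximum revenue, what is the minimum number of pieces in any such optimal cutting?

2

Let r[k] be the best obtainable value from length k. For each k, try every first piece i and keep the best of price[i] + r[k−i].
r[1] = 2
r[2] = max(2+2, 4+0) = 4
r[3] = max(2+4, 4+2, 8+0) = 8
r[4] = max(2+8, 4+4, 8+2, 12+0) = 12
r[5] = max(2+12, 4+8, 8+4, 12+2, 13+0) = 14
r[6] = max(2+14, 4+12, 8+8, 12+4, 13+2, 17+0) = 17
r[7] = max(2+17, 4+14, 8+12, …, 17+2, 13+0) = 20
r[8] = max(2+20, 4+17, 8+14, …, 13+2, 25+0) = 25
r[9] = max(2+25, 4+20, 8+17, …, 25+2, 18+0) = 27
r[10] = max(2+27, 4+25, 8+20, …, 18+2, 25+0) = 29
r[11] = max(2+29, 4+27, 8+25, …, 25+2, 18+0) = 33
Maximum revenue is $33.
Now minimize piece count subject to staying optimal: for each k, pieces[k] = 1 + min over i with p[i]+r[k−i]=r[k] of pieces[k−i].
pieces[8] = 1
pieces[9] = 2
pieces[10] = 2
pieces[11] = 2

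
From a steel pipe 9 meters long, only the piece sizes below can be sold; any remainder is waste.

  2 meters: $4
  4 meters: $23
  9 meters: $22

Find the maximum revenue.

46

Consider every possible first cut. best[k] is the best of p[i]+best[k−i] over all sellable i≤k.
best[1] = 0
best[2] = 4
best[3] = 4
best[4] = max(4+4, 23+0) = 23
best[5] = max(4+4, 23+0) = 23
best[6] = max(4+23, 23+4) = 27
best[7] = max(4+23, 23+4) = 27
best[8] = max(4+27, 23+23) = 46
best[9] = max(4+27, 23+23, 22+0) = 46
One optimal cutting: pieces 4 + 4 with 1 meter of scrap → $46.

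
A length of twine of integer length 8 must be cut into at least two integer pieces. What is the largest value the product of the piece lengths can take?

18

Fill P[k] for k=2..8: at each k try every first piece i and multiply by the better of (k−i) uncut or P[k−i].
P[2] = 1*max(1,0) = 1*1 = 1
P[3] = 1*max(2,1) = 1*2 = 2
P[4] = 2*max(2,1) = 2*2 = 4
P[5] = 2*max(3,2) = 2*3 = 6
P[6] = 3*max(3,2) = 3*3 = 9
P[7] = 2*max(5,6) = 2*6 = 12
P[8] = 2*max(6,9) = 2*9 = 18
One optimal split: 3 + 3 + 2; product 3*3*2 = 18.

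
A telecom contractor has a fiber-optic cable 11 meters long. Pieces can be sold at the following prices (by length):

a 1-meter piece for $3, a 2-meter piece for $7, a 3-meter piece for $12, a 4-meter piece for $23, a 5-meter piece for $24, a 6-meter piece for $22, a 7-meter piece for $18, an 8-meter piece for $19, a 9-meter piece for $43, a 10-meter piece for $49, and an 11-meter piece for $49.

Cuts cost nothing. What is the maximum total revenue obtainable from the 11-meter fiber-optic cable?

Build R[k] bottom-up: R[k] = max over allowed piece i of (p[i] + R[k−i]).
R[1] = 3
R[2] = 7
R[3] = 12
R[4] = 23
R[5] = 26  (first piece 1, then R[4]=23)
R[6] = 30  (first piece 2, then R[4]=23)
R[7] = 35  (first piece 3, then R[4]=23)
R[8] = 46  (first piece 4, then R[4]=23)
R[9] = 49  (first piece 1, then R[8]=46)
R[10] = 53  (first piece 2, then R[8]=46)
R[11] = 58  (first piece 3, then R[8]=46)
One optimal cutting: 4 + 4 + 3 → $23 + $23 + $12 = $58.

58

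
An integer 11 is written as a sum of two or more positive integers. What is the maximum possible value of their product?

54

Let prod[k] be the best product for length k (with at least one cut). For each first piece i, the rest contributes max(k−i, prod[k−i]).
prod[2] = 1×max(1,0) = 1×1 = 1
prod[3] = max(1×2, 2×1) = 2
prod[4] = max(1×3, 2×2, 3×1) = 4
prod[5] = max(1×4, 2×3, 3×2, 4×1) = 6
prod[6] = max(1×6, 2×4, 3×3, 4×2, 5×1) = 9
prod[7] = max(1×9, 2×6, 3×4, 4×3, 5×2, 6×1) = 12
prod[8] = max(1×12, 2×9, 3×6, …, 6×2, 7×1) = 18
prod[9] = max(1×18, 2×12, 3×9, …, 7×2, 8×1) = 27
prod[10] = max(1×27, 2×18, 3×12, …, 8×2, 9×1) = 36
prod[11] = max(1×36, 2×27, 3×18, …, 9×2, 10×1) = 54
One optimal split: 3 + 3 + 3 + 2; product 3×3×3×2 = 54.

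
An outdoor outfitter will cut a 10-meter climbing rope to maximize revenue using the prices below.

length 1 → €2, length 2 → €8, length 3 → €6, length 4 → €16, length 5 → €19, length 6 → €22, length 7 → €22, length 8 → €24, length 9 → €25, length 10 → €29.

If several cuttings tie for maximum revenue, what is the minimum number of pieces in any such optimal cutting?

Let r[k] be the best obtainable value from length k. For each k, try every first piece i and keep the best of price[i] + r[k−i].
r[1] = 2
r[2] = 8
r[3] = 10  (first piece 1, then r[2]=8)
r[4] = 16  (first piece 2, then r[2]=8)
r[5] = 19
r[6] = 24  (first piece 2, then r[4]=16)
r[7] = 27  (first piece 2, then r[5]=19)
r[8] = 32  (first piece 2, then r[6]=24)
r[9] = 35  (first piece 2, then r[7]=27)
r[10] = 40  (first piece 2, then r[8]=32)
Maximum revenue is €40.
Now minimize piece count subject to staying optimal: for each k, pieces[k] = 1 + min over i with p[i]+r[k−i]=r[k] of pieces[k−i].
pieces[7] = 2
pieces[8] = 2
pieces[9] = 2
pieces[10] = 3

3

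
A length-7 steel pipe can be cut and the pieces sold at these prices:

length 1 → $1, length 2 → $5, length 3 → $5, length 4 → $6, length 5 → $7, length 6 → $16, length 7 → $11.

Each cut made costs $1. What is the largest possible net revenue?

16

Consider every possible first cut. net[k] is the best of p[i]+net[k−i] over all sellable i≤k, charging 1 whenever i<k.
net[1] = 1
net[2] = max(1+1-1, 5+0) = 5
net[3] = max(1+5-1, 5+1-1, 5+0) = 5
net[4] = max(1+5-1, 5+5-1, 5+1-1, 6+0) = 9
net[5] = max(1+9-1, 5+5-1, 5+5-1, 6+1-1, 7+0) = 9
net[6] = max(1+9-1, 5+9-1, 5+5-1, 6+5-1, 7+1-1, 16+0) = 16
net[7] = max(1+16-1, 5+9-1, 5+9-1, …, 16+1-1, 11+0) = 16
One optimal plan: pieces 6 + 1 (1 cut) → $17 − $1 = $16.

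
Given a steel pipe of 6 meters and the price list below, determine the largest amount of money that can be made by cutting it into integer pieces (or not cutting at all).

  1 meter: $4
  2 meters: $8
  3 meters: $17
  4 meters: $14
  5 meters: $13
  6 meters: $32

34

Build best[k] bottom-up: best[k] = max over allowed piece i of (p[i] + best[k−i]).
best[1] = 4
best[2] = max(4+4, 8+0) = 8
best[3] = max(4+8, 8+4, 17+0) = 17
best[4] = max(4+17, 8+8, 17+4, 14+0) = 21
best[5] = max(4+21, 8+17, 17+8, 14+4, 13+0) = 25
best[6] = max(4+25, 8+21, 17+17, 14+8, 13+4, 32+0) = 34
One optimal cutting: 3 + 3 → $17 + $17 = $34.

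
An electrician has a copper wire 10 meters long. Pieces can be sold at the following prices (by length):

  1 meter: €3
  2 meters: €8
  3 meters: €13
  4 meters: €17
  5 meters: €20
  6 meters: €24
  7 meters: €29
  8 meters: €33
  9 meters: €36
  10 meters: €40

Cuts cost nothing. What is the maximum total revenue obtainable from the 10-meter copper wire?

43

Build best[k] bottom-up: best[k] = max over allowed piece i of (p[i] + best[k−i]).
best[1] = 3
best[2] = max(3+3, 8+0) = 8
best[3] = max(3+8, 8+3, 13+0) = 13
best[4] = max(3+13, 8+8, 13+3, 17+0) = 17
best[5] = max(3+17, 8+13, 13+8, 17+3, 20+0) = 21
best[6] = max(3+21, 8+17, 13+13, 17+8, 20+3, 24+0) = 26
best[7] = max(3+26, 8+21, 13+17, …, 24+3, 29+0) = 30
best[8] = max(3+30, 8+26, 13+21, …, 29+3, 33+0) = 34
best[9] = max(3+34, 8+30, 13+26, …, 33+3, 36+0) = 39
best[10] = max(3+39, 8+34, 13+30, …, 36+3, 40+0) = 43
One optimal cutting: 4 + 3 + 3 → €17 + €13 + €13 = €43.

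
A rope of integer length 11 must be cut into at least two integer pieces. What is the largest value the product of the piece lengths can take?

Define f[k] = max over 1≤i<k of i · max(k−i, f[k−i]); the inner max lets the remainder stay uncut if that's better.
Small cases: f[2]=1, f[3]=2, f[4]=4, f[5]=6.
f[6] = max(1·6, 2·4, 3·3, 4·2, 5·1) = 9
f[7] = max(1·9, 2·6, 3·4, 4·3, 5·2, 6·1) = 12
f[8] = max(1·12, 2·9, 3·6, …, 6·2, 7·1) = 18
f[9] = max(1·18, 2·12, 3·9, …, 7·2, 8·1) = 27
f[10] = max(1·27, 2·18, 3·12, …, 8·2, 9·1) = 36
f[11] = max(1·36, 2·27, 3·18, …, 9·2, 10·1) = 54
One optimal split: 3 + 3 + 3 + 2; product 3·3·3·2 = 54.

54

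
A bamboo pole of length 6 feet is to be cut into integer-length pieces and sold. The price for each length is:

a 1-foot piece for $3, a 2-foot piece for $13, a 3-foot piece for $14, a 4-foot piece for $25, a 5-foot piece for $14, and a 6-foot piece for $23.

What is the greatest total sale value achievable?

39

Let R[k] be the best obtainable value from length k. For each k, try every first piece i and keep the best of price[i] + R[k−i].
R[1] = 3
R[2] = max(3+3, 13+0) = 13
R[3] = max(3+13, 13+3, 14+0) = 16
R[4] = max(3+16, 13+13, 14+3, 25+0) = 26
R[5] = max(3+26, 13+16, 14+13, 25+3, 14+0) = 29
R[6] = max(3+29, 13+26, 14+16, 25+13, 14+3, 23+0) = 39
One optimal cutting: 2 + 2 + 2 → $13 + $13 + $13 = $39.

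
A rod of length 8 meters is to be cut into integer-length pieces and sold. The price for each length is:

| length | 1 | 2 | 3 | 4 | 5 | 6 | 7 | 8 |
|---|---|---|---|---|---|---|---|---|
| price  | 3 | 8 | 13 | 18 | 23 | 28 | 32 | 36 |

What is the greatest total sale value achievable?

Let R[k] be the best obtainable value from length k. For each k, try every first piece i and keep the best of price[i] + R[k−i].
R[1] = 3
R[2] = max(3+3, 8+0) = 8
R[3] = max(3+8, 8+3, 13+0) = 13
R[4] = max(3+13, 8+8, 13+3, 18+0) = 18
R[5] = max(3+18, 8+13, 13+8, 18+3, 23+0) = 23
R[6] = max(3+23, 8+18, 13+13, 18+8, 23+3, 28+0) = 28
R[7] = max(3+28, 8+23, 13+18, …, 28+3, 32+0) = 32
R[8] = max(3+32, 8+28, 13+23, …, 32+3, 36+0) = 36
One optimal cutting: 6 + 2 → 28 + 8 = 36.

36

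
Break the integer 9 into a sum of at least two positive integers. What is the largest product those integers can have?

27

Fill P[k] for k=2..9: at each k try every first piece i and multiply by the better of (k−i) uncut or P[k−i].
P[2] = 1×max(1,0) = 1×1 = 1
P[3] = 1×max(2,1) = 1×2 = 2
P[4] = 2×max(2,1) = 2×2 = 4
P[5] = 2×max(3,2) = 2×3 = 6
P[6] = 3×max(3,2) = 3×3 = 9
P[7] = 2×max(5,6) = 2×6 = 12
P[8] = 2×max(6,9) = 2×9 = 18
P[9] = 3×max(6,9) = 3×9 = 27
One optimal split: 3 + 3 + 3; product 3×3×3 = 27.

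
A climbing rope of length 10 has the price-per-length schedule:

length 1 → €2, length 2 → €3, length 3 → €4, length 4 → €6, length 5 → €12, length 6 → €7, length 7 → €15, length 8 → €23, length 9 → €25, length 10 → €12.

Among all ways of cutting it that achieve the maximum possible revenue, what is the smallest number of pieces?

Build r[k] bottom-up: r[k] = max over allowed piece i of (p[i] + r[k−i]).
r[1] = 2
r[2] = max(2+2, 3+0) = 4
r[3] = max(2+4, 3+2, 4+0) = 6
r[4] = max(2+6, 3+4, 4+2, 6+0) = 8
r[5] = max(2+8, 3+6, 4+4, 6+2, 12+0) = 12
r[6] = max(2+12, 3+8, 4+6, 6+4, 12+2, 7+0) = 14
r[7] = max(2+14, 3+12, 4+8, …, 7+2, 15+0) = 16
r[8] = max(2+16, 3+14, 4+12, …, 15+2, 23+0) = 23
r[9] = max(2+23, 3+16, 4+14, …, 23+2, 25+0) = 25
r[10] = max(2+25, 3+23, 4+16, …, 25+2, 12+0) = 27
Maximum revenue is €27.
Now minimize piece count subject to staying optimal: for each k, pieces[k] = 1 + min over i with p[i]+r[k−i]=r[k] of pieces[k−i].
pieces[7] = 3
pieces[8] = 1
pieces[9] = 1
pieces[10] = 2

2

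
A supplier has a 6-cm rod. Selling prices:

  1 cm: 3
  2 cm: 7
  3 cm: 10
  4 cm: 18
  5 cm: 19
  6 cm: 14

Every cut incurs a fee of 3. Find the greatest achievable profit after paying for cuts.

22

Build net[k] bottom-up: net[k] = max over allowed piece i of (p[i] + net[k−i]) − 3 per cut.
net[1] = 3
net[2] = max(3+3-3, 7+0) = 7
net[3] = max(3+7-3, 7+3-3, 10+0) = 10
net[4] = max(3+10-3, 7+7-3, 10+3-3, 18+0) = 18
net[5] = max(3+18-3, 7+10-3, 10+7-3, 18+3-3, 19+0) = 19
net[6] = max(3+19-3, 7+18-3, 10+10-3, 18+7-3, 19+3-3, 14+0) = 22
One optimal plan: pieces 4 + 2 (1 cut) → 25 − 3 = 22.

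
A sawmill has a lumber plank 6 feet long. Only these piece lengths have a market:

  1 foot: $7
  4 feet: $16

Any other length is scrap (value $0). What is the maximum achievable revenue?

Consider every possible first cut. best[k] is the best of p[i]+best[k−i] over all sellable i≤k.
best[1] = 7
best[2] = 14  (first piece 1, then best[1]=7)
best[3] = 21  (first piece 1, then best[2]=14)
best[4] = max(7+21, 16+0) = 28
best[5] = max(7+28, 16+7) = 35
best[6] = max(7+35, 16+14) = 42
One optimal cutting: 1 + 1 + 1 + 1 + 1 + 1 → $42.

42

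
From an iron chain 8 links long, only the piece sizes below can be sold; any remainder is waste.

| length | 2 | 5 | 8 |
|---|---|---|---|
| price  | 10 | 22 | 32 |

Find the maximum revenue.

Let r[k] be the best obtainable value from length k. For each k, try every first piece i and keep the best of price[i] + r[k−i].
r[1] = 0
r[2] = 10
r[3] = 10
r[4] = 20  (first piece 2, then r[2]=10)
r[5] = 22
r[6] = 30  (first piece 2, then r[4]=20)
r[7] = 32  (first piece 2, then r[5]=22)
r[8] = 40  (first piece 2, then r[6]=30)
One optimal cutting: 2 + 2 + 2 + 2 → $40.

40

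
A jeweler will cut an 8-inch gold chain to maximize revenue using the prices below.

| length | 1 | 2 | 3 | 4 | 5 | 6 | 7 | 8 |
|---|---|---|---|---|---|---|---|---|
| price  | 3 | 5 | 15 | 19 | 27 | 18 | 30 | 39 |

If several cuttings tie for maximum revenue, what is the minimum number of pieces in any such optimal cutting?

2

Build r[k] bottom-up: r[k] = max over allowed piece i of (p[i] + r[k−i]).
r[1] = 3
r[2] = 6  (first piece 1, then r[1]=3)
r[3] = 15
r[4] = 19
r[5] = 27
r[6] = 30  (first piece 1, then r[5]=27)
r[7] = 34  (first piece 3, then r[4]=19)
r[8] = 42  (first piece 3, then r[5]=27)
Maximum revenue is $42.
Now minimize piece count subject to staying optimal: for each k, pieces[k] = 1 + min over i with p[i]+r[k−i]=r[k] of pieces[k−i].
pieces[5] = 1
pieces[6] = 2
pieces[7] = 2
pieces[8] = 2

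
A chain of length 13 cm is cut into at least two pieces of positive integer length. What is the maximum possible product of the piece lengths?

Define f[k] = max over 1≤i<k of i · max(k−i, f[k−i]); the inner max lets the remainder stay uncut if that's better.
Small cases: f[2]=1, f[3]=2, f[4]=4, f[5]=6.
f[6] = max(1*6, 2*4, 3*3, 4*2, 5*1) = 9
f[7] = max(1*9, 2*6, 3*4, 4*3, 5*2, 6*1) = 12
f[8] = max(1*12, 2*9, 3*6, …, 6*2, 7*1) = 18
f[9] = max(1*18, 2*12, 3*9, …, 7*2, 8*1) = 27
f[10] = max(1*27, 2*18, 3*12, …, 8*2, 9*1) = 36
f[11] = max(1*36, 2*27, 3*18, …, 9*2, 10*1) = 54
f[12] = max(1*54, 2*36, 3*27, …, 10*2, 11*1) = 81
f[13] = max(1*81, 2*54, 3*36, …, 11*2, 12*1) = 108
One optimal split: 3 + 3 + 3 + 2 + 2; product 3*3*3*2*2 = 108.

108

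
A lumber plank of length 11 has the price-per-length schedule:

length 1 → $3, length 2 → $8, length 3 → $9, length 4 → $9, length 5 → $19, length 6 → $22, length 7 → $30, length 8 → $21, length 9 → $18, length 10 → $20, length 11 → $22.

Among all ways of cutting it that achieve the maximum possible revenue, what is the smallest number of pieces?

Build r[k] bottom-up: r[k] = max over allowed piece i of (p[i] + r[k−i]).
r[1] = 3
r[2] = max(3+3, 8+0) = 8
r[3] = max(3+8, 8+3, 9+0) = 11
r[4] = max(3+11, 8+8, 9+3, 9+0) = 16
r[5] = max(3+16, 8+11, 9+8, 9+3, 19+0) = 19
r[6] = max(3+19, 8+16, 9+11, 9+8, 19+3, 22+0) = 24
r[7] = max(3+24, 8+19, 9+16, …, 22+3, 30+0) = 30
r[8] = max(3+30, 8+24, 9+19, …, 30+3, 21+0) = 33
r[9] = max(3+33, 8+30, 9+24, …, 21+3, 18+0) = 38
r[10] = max(3+38, 8+33, 9+30, …, 18+3, 20+0) = 41
r[11] = max(3+41, 8+38, 9+33, …, 20+3, 22+0) = 46
Maximum revenue is $46.
Now minimize piece count subject to staying optimal: for each k, pieces[k] = 1 + min over i with p[i]+r[k−i]=r[k] of pieces[k−i].
pieces[8] = 2
pieces[9] = 2
pieces[10] = 3
pieces[11] = 3

3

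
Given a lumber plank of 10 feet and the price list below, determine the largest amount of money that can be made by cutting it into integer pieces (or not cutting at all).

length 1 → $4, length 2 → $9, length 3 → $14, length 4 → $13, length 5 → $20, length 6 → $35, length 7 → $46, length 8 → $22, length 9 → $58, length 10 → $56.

62

Build R[k] bottom-up: R[k] = max over allowed piece i of (p[i] + R[k−i]).
R[1] = 4
R[2] = max(4+4, 9+0) = 9
R[3] = max(4+9, 9+4, 14+0) = 14
R[4] = max(4+14, 9+9, 14+4, 13+0) = 18
R[5] = max(4+18, 9+14, 14+9, 13+4, 20+0) = 23
R[6] = max(4+23, 9+18, 14+14, 13+9, 20+4, 35+0) = 35
R[7] = max(4+35, 9+23, 14+18, …, 35+4, 46+0) = 46
R[8] = max(4+46, 9+35, 14+23, …, 46+4, 22+0) = 50
R[9] = max(4+50, 9+46, 14+35, …, 22+4, 58+0) = 58
R[10] = max(4+58, 9+50, 14+46, …, 58+4, 56+0) = 62
One optimal cutting: 9 + 1 → $58 + $4 = $62.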